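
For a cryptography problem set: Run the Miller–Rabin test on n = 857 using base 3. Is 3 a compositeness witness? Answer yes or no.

n − 1 = 856 = 2^3 · 107, so s = 3 and d = 107.
By repeated squaring, 3^107 ≡ 669 (mod 857).
x_0 = 3^107 mod 857 = 669.
x_0 is neither 1 nor 856, so continue squaring.
x_1 = 669^2 mod 857 = 207.
x_2 = 207^2 mod 857 = 856.
x_2 ≡ −1, so 3 is not a witness.

no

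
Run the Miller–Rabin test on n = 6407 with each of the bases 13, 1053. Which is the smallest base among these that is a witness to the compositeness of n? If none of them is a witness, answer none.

n − 1 = 6406 = 2^1 · 3203, so s = 1 and d = 3203.
Base 13: x_0 = 13^3203 mod 6407 = 4925. x_0 ∉ {1, 6406} and s = 1, so 13 is a Miller–Rabin witness and 6407 is composite.
Base 1053: x_0 = 1053^3203 mod 6407 = 981. x_0 ∉ {1, 6406} and s = 1, so 1053 is a Miller–Rabin witness and 6407 is composite.
The smallest witness among the given bases is 13.

13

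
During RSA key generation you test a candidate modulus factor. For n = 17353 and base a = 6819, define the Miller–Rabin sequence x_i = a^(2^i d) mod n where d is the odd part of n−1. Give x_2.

260

n − 1 = 17352 = 2^3 · 2169, so s = 3 and d = 2169.
x_0 = 6819^2169 mod 17353 = 7547.
x_1 = 7547^2 mod 17353 = 4663.
x_2 = 4663^2 mod 17353 = 260.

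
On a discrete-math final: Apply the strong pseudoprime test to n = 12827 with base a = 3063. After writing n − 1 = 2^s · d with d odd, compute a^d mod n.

2942

n − 1 = 12826 = 2^1 · 6413, so s = 1 and d = 6413.
3063^6413 mod 12827 = 2942.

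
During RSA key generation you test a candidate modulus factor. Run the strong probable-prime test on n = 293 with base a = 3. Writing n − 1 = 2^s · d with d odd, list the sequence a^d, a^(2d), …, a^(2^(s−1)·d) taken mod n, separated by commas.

n − 1 = 292 = 2^2 · 73, so s = 2 and d = 73.
x_0 = 3^73 mod 293 = 138.
x_1 = 138^2 mod 293 = 292.

138, 292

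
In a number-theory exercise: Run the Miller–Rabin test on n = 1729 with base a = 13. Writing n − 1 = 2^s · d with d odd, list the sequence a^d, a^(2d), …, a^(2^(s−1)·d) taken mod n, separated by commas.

1196, 533, 533, 533, 533, 533

n − 1 = 1728 = 2^6 · 27, so s = 6 and d = 27.
x_0 = 13^27 mod 1729 = 1196.
x_1 = 1196^2 mod 1729 = 533.
x_2 = 533^2 mod 1729 = 533.
x_3 = 533^2 mod 1729 = 533.
x_4 = 533^2 mod 1729 = 533.
x_5 = 533^2 mod 1729 = 533.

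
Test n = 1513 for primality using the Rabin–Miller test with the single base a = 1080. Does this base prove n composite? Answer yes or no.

no

n − 1 = 1512 = 2^3 · 189, so s = 3 and d = 189.
x_0 = 1080^189 mod 1513 = 433.
x_0 is neither 1 nor 1512, so continue squaring.
x_1 = 433^2 mod 1513 = 1390.
x_2 = 1390^2 mod 1513 = 1512.
x_2 ≡ −1, so 1080 is not a witness.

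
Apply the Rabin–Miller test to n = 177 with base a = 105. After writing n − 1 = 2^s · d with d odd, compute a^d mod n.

n − 1 = 176 = 2^4 · 11, so s = 4 and d = 11.
105^11 mod 177 = 63.

63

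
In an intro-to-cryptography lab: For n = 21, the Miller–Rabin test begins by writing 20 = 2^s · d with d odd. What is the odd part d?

5

Halving: 20 → 10 → 5; 5 is odd.
So 20 = 2^2 · 5.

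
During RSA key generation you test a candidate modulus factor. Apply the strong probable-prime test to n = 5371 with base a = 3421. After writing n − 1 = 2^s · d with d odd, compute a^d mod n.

1231

n − 1 = 5370 = 2^1 · 2685, so s = 1 and d = 2685.
Repeated squaring mod 5371: 3421^1 ≡ 3421, 3421^2 ≡ 5203, 3421^4 ≡ 1369, 3421^8 ≡ 5053, 3421^16 ≡ 4446, 3421^32 ≡ 1636, 3421^64 ≡ 1738, 3421^128 ≡ 2142, 3421^256 ≡ 1330, 3421^512 ≡ 1841, 3421^1024 ≡ 180, 3421^2048 ≡ 174.
2685 = 2048 + 512 + 64 + 32 + 16 + 8 + 4 + 1, so 3421^2685 ≡ 174·1841·1738·1636·4446·5053·1369·3421 ≡ 1231 (mod 5371).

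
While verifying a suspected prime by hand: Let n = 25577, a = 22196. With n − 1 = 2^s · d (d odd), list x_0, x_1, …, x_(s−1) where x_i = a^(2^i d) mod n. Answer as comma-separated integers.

n − 1 = 25576 = 2^3 · 3197, so s = 3 and d = 3197.
x_0 = 22196^3197 mod 25577 = 8515.
x_1 = 8515^2 mod 25577 = 20007.
x_2 = 20007^2 mod 25577 = 25576.

8515, 20007, 25576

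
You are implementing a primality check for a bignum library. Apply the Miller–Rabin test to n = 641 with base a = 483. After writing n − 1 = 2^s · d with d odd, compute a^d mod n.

32

n − 1 = 640 = 2^7 · 5, so s = 7 and d = 5.
483^5 mod 641 = 32.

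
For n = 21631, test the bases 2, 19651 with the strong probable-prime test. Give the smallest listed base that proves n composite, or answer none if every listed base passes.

n − 1 = 21630 = 2^1 · 10815, so s = 1 and d = 10815.
Base 2: x_0 = 2^10815 mod 21631 = 1825. x_0 ∉ {1, 21630} and s = 1, so 2 is a Miller–Rabin witness and 21631 is composite.
Base 19651: x_0 = 19651^10815 mod 21631 = 3328. x_0 ∉ {1, 21630} and s = 1, so 19651 is a Miller–Rabin witness and 21631 is composite.
The smallest witness among the given bases is 2.

2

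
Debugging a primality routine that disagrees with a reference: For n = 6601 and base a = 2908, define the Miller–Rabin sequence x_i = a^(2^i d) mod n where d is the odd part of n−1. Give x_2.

n − 1 = 6600 = 2^3 · 825, so s = 3 and d = 825.
x_0 = 2908^825 mod 6601 = 4507.
x_1 = 4507^2 mod 6601 = 1772.
x_2 = 1772^2 mod 6601 = 4509.

4509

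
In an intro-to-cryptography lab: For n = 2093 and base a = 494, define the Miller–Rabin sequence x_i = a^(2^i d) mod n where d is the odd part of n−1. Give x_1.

n − 1 = 2092 = 2^2 · 523, so s = 2 and d = 523.
x_0 = 494^523 mod 2093 = 221.
x_1 = 221^2 mod 2093 = 702.

702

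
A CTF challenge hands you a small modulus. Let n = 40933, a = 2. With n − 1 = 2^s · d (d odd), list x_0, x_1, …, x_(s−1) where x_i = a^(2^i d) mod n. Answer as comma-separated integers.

27983, 40932

n − 1 = 40932 = 2^2 · 10233, so s = 2 and d = 10233.
x_0 = 2^10233 mod 40933 = 27983.
x_1 = 27983^2 mod 40933 = 40932.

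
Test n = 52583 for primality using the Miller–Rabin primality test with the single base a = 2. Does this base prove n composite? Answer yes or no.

n − 1 = 52582 = 2^1 · 26291, so s = 1 and d = 26291.
x_0 = 2^26291 mod 52583 = 1.
x_0 = 1, so 2 is not a witness.

no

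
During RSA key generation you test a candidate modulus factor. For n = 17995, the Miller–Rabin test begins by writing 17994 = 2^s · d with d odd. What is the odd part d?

Halving: 17994 → 8997; 8997 is odd.
So 17994 = 2^1 · 8997.

8997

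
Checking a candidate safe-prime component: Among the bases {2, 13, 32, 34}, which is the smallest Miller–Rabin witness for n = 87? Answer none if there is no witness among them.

n − 1 = 86 = 2^1 · 43, so s = 1 and d = 43.
Base 2: x_0 = 2^43 mod 87 = 56. x_0 ∉ {1, 86} and s = 1, so 2 is a Miller–Rabin witness and 87 is composite.
Base 13: x_0 = 13^43 mod 87 = 13. x_0 ∉ {1, 86} and s = 1, so 13 is a Miller–Rabin witness and 87 is composite.
Base 32: x_0 = 32^43 mod 87 = 26. x_0 ∉ {1, 86} and s = 1, so 32 is a Miller–Rabin witness and 87 is composite.
Base 34: x_0 = 34^43 mod 87 = 34. x_0 ∉ {1, 86} and s = 1, so 34 is a Miller–Rabin witness and 87 is composite.
The smallest witness among the given bases is 2.

2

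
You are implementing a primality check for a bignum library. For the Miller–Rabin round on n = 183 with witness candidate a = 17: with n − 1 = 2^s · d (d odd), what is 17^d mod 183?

44

n − 1 = 182 = 2^1 · 91, so s = 1 and d = 91.
Repeated squaring mod 183: 17^1 ≡ 17, 17^2 ≡ 106, 17^4 ≡ 73, 17^8 ≡ 22, 17^16 ≡ 118, 17^32 ≡ 16, 17^64 ≡ 73.
91 = 64 + 16 + 8 + 2 + 1, so 17^91 ≡ 73·118·22·106·17 ≡ 44 (mod 183).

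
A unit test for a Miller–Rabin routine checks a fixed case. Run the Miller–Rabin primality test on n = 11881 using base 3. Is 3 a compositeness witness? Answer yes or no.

yes

n − 1 = 11880 = 2^3 · 1485, so s = 3 and d = 1485.
x_0 = 3^1485 mod 11881 = 11773.
x_0 is neither 1 nor 11880, so continue squaring.
x_1 = 11773^2 mod 11881 = 11664.
x_2 = 11664^2 mod 11881 = 11446.
Reached i = s−1 = 2 without hitting −1: 3 is a Miller–Rabin witness and 11881 is composite.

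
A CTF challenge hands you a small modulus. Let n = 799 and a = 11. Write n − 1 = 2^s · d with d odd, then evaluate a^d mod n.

n − 1 = 798 = 2^1 · 399, so s = 1 and d = 399.
11^399 mod 799 = 82.

82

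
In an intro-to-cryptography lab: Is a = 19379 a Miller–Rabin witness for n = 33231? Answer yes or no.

n − 1 = 33230 = 2^1 · 16615, so s = 1 and d = 16615.
x_0 = 19379^16615 mod 33231 = 24452.
x_0 ∉ {1, 33230} and s = 1, so 19379 is a Miller–Rabin witness and 33231 is composite.

yes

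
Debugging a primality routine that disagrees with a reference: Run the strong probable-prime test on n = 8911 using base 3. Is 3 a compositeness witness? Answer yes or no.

n − 1 = 8910 = 2^1 · 4455, so s = 1 and d = 4455.
x_0 = 3^4455 mod 8911 = 8910.
x_0 = 8910 ≡ −1, so 3 is not a witness.

no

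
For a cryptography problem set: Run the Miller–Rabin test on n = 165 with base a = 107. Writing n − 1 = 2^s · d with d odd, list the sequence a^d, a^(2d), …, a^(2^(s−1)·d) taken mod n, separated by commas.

107, 64

n − 1 = 164 = 2^2 · 41, so s = 2 and d = 41.
x_0 = 107^41 mod 165 = 107.
x_1 = 107^2 mod 165 = 64.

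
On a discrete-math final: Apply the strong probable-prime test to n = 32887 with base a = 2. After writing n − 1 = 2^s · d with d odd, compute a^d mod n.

n − 1 = 32886 = 2^1 · 16443, so s = 1 and d = 16443.
Repeated squaring mod 32887: 2^1 ≡ 2, 2^2 ≡ 4, 2^4 ≡ 16, 2^8 ≡ 256, 2^16 ≡ 32649, 2^32 ≡ 23757, 2^64 ≡ 21242, 2^128 ≡ 12924, 2^256 ≡ 29590, 2^512 ≡ 17499, 2^1024 ≡ 4144, 2^2048 ≡ 5722, 2^4096 ≡ 18719, 2^8192 ≡ 22863, 2^16384 ≡ 10791.
16443 = 16384 + 32 + 16 + 8 + 2 + 1, so 2^16443 ≡ 10791·23757·32649·256·4·2 ≡ 1 (mod 32887).

1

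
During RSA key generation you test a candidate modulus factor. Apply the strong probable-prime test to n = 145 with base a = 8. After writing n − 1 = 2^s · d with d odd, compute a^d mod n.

n − 1 = 144 = 2^4 · 9, so s = 4 and d = 9.
Repeated squaring mod 145: 8^1 ≡ 8, 8^2 ≡ 64, 8^4 ≡ 36, 8^8 ≡ 136.
9 = 8 + 1, so 8^9 ≡ 136·8 ≡ 73 (mod 145).

73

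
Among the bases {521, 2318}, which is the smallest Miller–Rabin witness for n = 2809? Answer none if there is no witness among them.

2318

n − 1 = 2808 = 2^3 · 351, so s = 3 and d = 351.
Base 521: x_0 = 521^351 mod 2809 = 1. x_0 = 1, so 521 is not a witness.
Base 2318: x_0 = 2318^351 mod 2809 = 1454. x_0 is neither 1 nor 2808, so continue squaring. x_1 = 1454^2 mod 2809 = 1748. x_2 = 1748^2 mod 2809 = 2121. Reached i = s−1 = 2 without hitting −1: 2318 is a Miller–Rabin witness and 2809 is composite.
The smallest witness among the given bases is 2318.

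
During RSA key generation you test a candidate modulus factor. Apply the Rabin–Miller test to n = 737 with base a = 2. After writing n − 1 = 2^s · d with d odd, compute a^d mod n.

n − 1 = 736 = 2^5 · 23, so s = 5 and d = 23.
Repeated squaring mod 737: 2^1 ≡ 2, 2^2 ≡ 4, 2^4 ≡ 16, 2^8 ≡ 256, 2^16 ≡ 680.
23 = 16 + 4 + 2 + 1, so 2^23 ≡ 680·16·4·2 ≡ 74 (mod 737).

74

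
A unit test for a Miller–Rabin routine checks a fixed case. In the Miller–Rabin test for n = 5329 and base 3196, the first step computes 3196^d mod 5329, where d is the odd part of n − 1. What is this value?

n − 1 = 5328 = 2^4 · 333, so s = 4 and d = 333.
3196^333 mod 5329 = 3211.

3211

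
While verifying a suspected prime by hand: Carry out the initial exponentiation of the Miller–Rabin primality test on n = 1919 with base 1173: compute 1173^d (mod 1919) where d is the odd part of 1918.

751

n − 1 = 1918 = 2^1 · 959, so s = 1 and d = 959.
Repeated squaring mod 1919: 1173^1 ≡ 1173, 1173^2 ≡ 6, 1173^4 ≡ 36, 1173^8 ≡ 1296, 1173^16 ≡ 491, 1173^32 ≡ 1206, 1173^64 ≡ 1753, 1173^128 ≡ 690, 1173^256 ≡ 188, 1173^512 ≡ 802.
959 = 512 + 256 + 128 + 32 + 16 + 8 + 4 + 2 + 1, so 1173^959 ≡ 802·188·690·1206·491·1296·36·6·1173 ≡ 751 (mod 1919).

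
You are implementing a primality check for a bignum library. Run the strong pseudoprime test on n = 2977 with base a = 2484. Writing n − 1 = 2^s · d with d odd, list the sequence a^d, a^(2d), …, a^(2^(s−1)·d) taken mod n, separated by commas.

n − 1 = 2976 = 2^5 · 93, so s = 5 and d = 93.
x_0 = 2484^93 mod 2977 = 1483.
x_1 = 1483^2 mod 2977 = 2263.
x_2 = 2263^2 mod 2977 = 729.
x_3 = 729^2 mod 2977 = 1535.
x_4 = 1535^2 mod 2977 = 1418.

1483, 2263, 729, 1535, 1418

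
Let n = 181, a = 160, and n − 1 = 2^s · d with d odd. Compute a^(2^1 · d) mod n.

n − 1 = 180 = 2^2 · 45, so s = 2 and d = 45.
x_0 = 160^45 mod 181 = 162.
x_1 = 162^2 mod 181 = 180.

180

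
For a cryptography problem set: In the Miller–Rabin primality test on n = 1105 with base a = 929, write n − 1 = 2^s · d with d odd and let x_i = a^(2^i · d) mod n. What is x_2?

n − 1 = 1104 = 2^4 · 69, so s = 4 and d = 69.
x_0 = 929^69 mod 1105 = 44.
x_1 = 44^2 mod 1105 = 831.
x_2 = 831^2 mod 1105 = 1041.

1041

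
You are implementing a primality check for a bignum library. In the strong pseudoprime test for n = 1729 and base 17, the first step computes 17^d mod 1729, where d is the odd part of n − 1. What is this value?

n − 1 = 1728 = 2^6 · 27, so s = 6 and d = 27.
17^27 mod 1729 = 818.

818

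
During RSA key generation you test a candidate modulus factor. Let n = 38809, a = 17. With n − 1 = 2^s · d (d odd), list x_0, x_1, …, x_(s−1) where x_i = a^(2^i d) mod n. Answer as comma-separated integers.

9639, 1575, 35658

n − 1 = 38808 = 2^3 · 4851, so s = 3 and d = 4851.
x_0 = 17^4851 mod 38809 = 9639.
x_1 = 9639^2 mod 38809 = 1575.
x_2 = 1575^2 mod 38809 = 35658.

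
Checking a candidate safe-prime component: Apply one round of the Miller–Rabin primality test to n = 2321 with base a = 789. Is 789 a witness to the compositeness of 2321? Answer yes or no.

no

n − 1 = 2320 = 2^4 · 145, so s = 4 and d = 145.
x_0 = 789^145 mod 2321 = 2320.
x_0 = 2320 ≡ −1, so 789 is not a witness.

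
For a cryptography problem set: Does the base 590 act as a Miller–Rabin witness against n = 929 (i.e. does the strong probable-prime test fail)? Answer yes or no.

no

n − 1 = 928 = 2^5 · 29, so s = 5 and d = 29.
x_0 = 590^29 mod 929 = 660.
x_0 is neither 1 nor 928, so continue squaring.
x_1 = 660^2 mod 929 = 828.
x_2 = 828^2 mod 929 = 911.
x_3 = 911^2 mod 929 = 324.
x_4 = 324^2 mod 929 = 928.
x_4 ≡ −1, so 590 is not a witness.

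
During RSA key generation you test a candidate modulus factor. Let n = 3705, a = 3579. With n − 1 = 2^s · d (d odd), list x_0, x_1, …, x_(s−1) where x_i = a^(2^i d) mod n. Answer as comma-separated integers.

n − 1 = 3704 = 2^3 · 463, so s = 3 and d = 463.
x_0 = 3579^463 mod 3705 = 3579.
x_1 = 3579^2 mod 3705 = 1056.
x_2 = 1056^2 mod 3705 = 3636.

3579, 1056, 3636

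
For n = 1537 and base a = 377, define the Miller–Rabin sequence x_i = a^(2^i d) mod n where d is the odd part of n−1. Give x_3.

n − 1 = 1536 = 2^9 · 3, so s = 9 and d = 3.
x_0 = 377^3 mod 1537 = 1276.
x_1 = 1276^2 mod 1537 = 493.
x_2 = 493^2 mod 1537 = 203.
x_3 = 203^2 mod 1537 = 1247.

1247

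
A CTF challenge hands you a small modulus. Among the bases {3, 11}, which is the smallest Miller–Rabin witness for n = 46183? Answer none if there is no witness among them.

none

n − 1 = 46182 = 2^1 · 23091, so s = 1 and d = 23091.
Base 3: x_0 = 3^23091 mod 46183 = 46182. x_0 = 46182 ≡ −1, so 3 is not a witness.
Base 11: x_0 = 11^23091 mod 46183 = 46182. x_0 = 46182 ≡ −1, so 11 is not a witness.
No listed base is a witness for 46183.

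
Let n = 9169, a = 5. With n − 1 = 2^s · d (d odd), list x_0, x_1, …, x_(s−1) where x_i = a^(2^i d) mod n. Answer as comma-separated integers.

n − 1 = 9168 = 2^4 · 573, so s = 4 and d = 573.
x_0 = 5^573 mod 9169 = 8114.
x_1 = 8114^2 mod 9169 = 3576.
x_2 = 3576^2 mod 9169 = 6190.
x_3 = 6190^2 mod 9169 = 8018.

8114, 3576, 6190, 8018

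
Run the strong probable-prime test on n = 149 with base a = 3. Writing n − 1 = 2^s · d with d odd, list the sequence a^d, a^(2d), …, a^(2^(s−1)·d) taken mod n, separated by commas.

n − 1 = 148 = 2^2 · 37, so s = 2 and d = 37.
x_0 = 3^37 mod 149 = 44.
x_1 = 44^2 mod 149 = 148.

44, 148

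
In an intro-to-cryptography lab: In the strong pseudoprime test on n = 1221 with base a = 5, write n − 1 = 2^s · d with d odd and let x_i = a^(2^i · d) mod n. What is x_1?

n − 1 = 1220 = 2^2 · 305, so s = 2 and d = 305.
Repeated squaring mod 1221: 5^1 ≡ 5, 5^2 ≡ 25, 5^4 ≡ 625, 5^8 ≡ 1126, 5^16 ≡ 478, 5^32 ≡ 157, 5^64 ≡ 229, 5^128 ≡ 1159, 5^256 ≡ 181.
305 = 256 + 32 + 16 + 1, so 5^305 ≡ 181·157·478·5 ≡ 947 (mod 1221).
x_0 = 947.
x_1 = 947^2 mod 1221 = 595.

595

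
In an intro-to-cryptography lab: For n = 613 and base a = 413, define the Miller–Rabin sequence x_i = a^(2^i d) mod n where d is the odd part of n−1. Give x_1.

612

n − 1 = 612 = 2^2 · 153, so s = 2 and d = 153.
x_0 = 413^153 mod 613 = 35.
x_1 = 35^2 mod 613 = 612.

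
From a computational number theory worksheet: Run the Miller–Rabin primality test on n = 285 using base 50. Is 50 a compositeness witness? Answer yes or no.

n − 1 = 284 = 2^2 · 71, so s = 2 and d = 71.
Repeated squaring mod 285: 50^1 ≡ 50, 50^2 ≡ 220, 50^4 ≡ 235, 50^8 ≡ 220, 50^16 ≡ 235, 50^32 ≡ 220, 50^64 ≡ 235.
71 = 64 + 4 + 2 + 1, so 50^71 ≡ 235·235·220·50 ≡ 65 (mod 285).
x_0 = 50^71 mod 285 = 65.
x_0 is neither 1 nor 284, so continue squaring.
x_1 = 65^2 mod 285 = 235.
Reached i = s−1 = 1 without hitting −1: 50 is a Miller–Rabin witness and 285 is composite.

yes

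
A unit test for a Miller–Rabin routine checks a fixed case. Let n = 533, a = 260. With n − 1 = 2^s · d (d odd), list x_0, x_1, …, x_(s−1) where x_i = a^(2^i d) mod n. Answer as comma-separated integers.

273, 442

n − 1 = 532 = 2^2 · 133, so s = 2 and d = 133.
x_0 = 260^133 mod 533 = 273.
x_1 = 273^2 mod 533 = 442.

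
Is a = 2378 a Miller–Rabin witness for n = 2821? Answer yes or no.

n − 1 = 2820 = 2^2 · 705, so s = 2 and d = 705.
Repeated squaring mod 2821: 2378^1 ≡ 2378, 2378^2 ≡ 1600, 2378^4 ≡ 1353, 2378^8 ≡ 2601, 2378^16 ≡ 443, 2378^32 ≡ 1600, 2378^64 ≡ 1353, 2378^128 ≡ 2601, 2378^256 ≡ 443, 2378^512 ≡ 1600.
705 = 512 + 128 + 64 + 1, so 2378^705 ≡ 1600·2601·1353·2378 ≡ 2820 (mod 2821).
x_0 = 2378^705 mod 2821 = 2820.
x_0 = 2820 ≡ −1, so 2378 is not a witness.

no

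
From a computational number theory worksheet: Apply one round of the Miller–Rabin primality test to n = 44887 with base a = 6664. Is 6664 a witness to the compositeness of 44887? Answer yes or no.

no

n − 1 = 44886 = 2^1 · 22443, so s = 1 and d = 22443.
x_0 = 6664^22443 mod 44887 = 44886.
x_0 = 44886 ≡ −1, so 6664 is not a witness.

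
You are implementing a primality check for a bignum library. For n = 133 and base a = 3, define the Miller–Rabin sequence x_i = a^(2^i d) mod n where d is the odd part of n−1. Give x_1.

n − 1 = 132 = 2^2 · 33, so s = 2 and d = 33.
x_0 = 3^33 mod 133 = 69.
x_1 = 69^2 mod 133 = 106.

106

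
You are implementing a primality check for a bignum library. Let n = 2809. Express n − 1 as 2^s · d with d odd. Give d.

Halving: 2808 → 1404 → 702 → 351; 351 is odd.
So 2808 = 2^3 · 351.

351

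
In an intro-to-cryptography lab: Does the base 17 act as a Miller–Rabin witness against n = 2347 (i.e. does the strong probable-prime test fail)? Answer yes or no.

n − 1 = 2346 = 2^1 · 1173, so s = 1 and d = 1173.
x_0 = 17^1173 mod 2347 = 1.
x_0 = 1, so 17 is not a witness.

no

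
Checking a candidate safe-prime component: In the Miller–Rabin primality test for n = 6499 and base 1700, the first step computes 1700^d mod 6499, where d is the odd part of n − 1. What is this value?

n − 1 = 6498 = 2^1 · 3249, so s = 1 and d = 3249.
1700^3249 mod 6499 = 2762.

2762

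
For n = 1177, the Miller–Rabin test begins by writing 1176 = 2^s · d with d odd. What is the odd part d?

147

Halving: 1176 → 588 → 294 → 147; 147 is odd.
So 1176 = 2^3 · 147.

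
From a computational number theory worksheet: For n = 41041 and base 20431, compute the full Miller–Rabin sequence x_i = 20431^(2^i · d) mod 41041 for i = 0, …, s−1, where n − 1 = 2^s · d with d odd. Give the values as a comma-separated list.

n − 1 = 41040 = 2^4 · 2565, so s = 4 and d = 2565.
x_0 = 20431^2565 mod 41041 = 34068.
x_1 = 34068^2 mod 41041 = 30185.
x_2 = 30185^2 mod 41041 = 24025.
x_3 = 24025^2 mod 41041 = 1.

34068, 30185, 24025, 1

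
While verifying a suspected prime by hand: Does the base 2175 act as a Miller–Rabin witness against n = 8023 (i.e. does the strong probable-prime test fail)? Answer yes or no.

n − 1 = 8022 = 2^1 · 4011, so s = 1 and d = 4011.
x_0 = 2175^4011 mod 8023 = 1.
x_0 = 1, so 2175 is not a witness.

no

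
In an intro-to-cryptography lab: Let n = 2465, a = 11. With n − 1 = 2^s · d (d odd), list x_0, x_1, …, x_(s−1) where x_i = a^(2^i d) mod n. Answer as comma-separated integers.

n − 1 = 2464 = 2^5 · 77, so s = 5 and d = 77.
x_0 = 11^77 mod 2465 = 1061.
x_1 = 1061^2 mod 2465 = 1681.
x_2 = 1681^2 mod 2465 = 871.
x_3 = 871^2 mod 2465 = 1886.
x_4 = 1886^2 mod 2465 = 1.

1061, 1681, 871, 1886, 1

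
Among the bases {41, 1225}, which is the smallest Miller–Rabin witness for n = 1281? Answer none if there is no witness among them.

1225

n − 1 = 1280 = 2^8 · 5, so s = 8 and d = 5.
Base 41: x_0 = 41^5 mod 1281 = 1280. x_0 = 1280 ≡ −1, so 41 is not a witness.
Base 1225: x_0 = 1225^5 mod 1281 = 868. x_0 is neither 1 nor 1280, so continue squaring. x_1 = 868^2 mod 1281 = 196. x_2 = 196^2 mod 1281 = 1267. x_3 = 1267^2 mod 1281 = 196. x_4 = 196^2 mod 1281 = 1267. x_5 = 1267^2 mod 1281 = 196. x_6 = 196^2 mod 1281 = 1267. x_7 = 1267^2 mod 1281 = 196. Reached i = s−1 = 7 without hitting −1: 1225 is a Miller–Rabin witness and 1281 is composite.
The smallest witness among the given bases is 1225.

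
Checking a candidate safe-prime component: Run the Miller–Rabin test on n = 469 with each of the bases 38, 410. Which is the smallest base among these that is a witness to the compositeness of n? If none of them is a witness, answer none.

410

n − 1 = 468 = 2^2 · 117, so s = 2 and d = 117.
Base 38: x_0 = 38^117 mod 469 = 468. x_0 = 468 ≡ −1, so 38 is not a witness.
Base 410: x_0 = 410^117 mod 469 = 253. x_0 is neither 1 nor 468, so continue squaring. x_1 = 253^2 mod 469 = 225. Reached i = s−1 = 1 without hitting −1: 410 is a Miller–Rabin witness and 469 is composite.
The smallest witness among the given bases is 410.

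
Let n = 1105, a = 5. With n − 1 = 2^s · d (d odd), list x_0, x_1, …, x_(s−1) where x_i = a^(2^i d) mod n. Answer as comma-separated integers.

n − 1 = 1104 = 2^4 · 69, so s = 4 and d = 69.
x_0 = 5^69 mod 1105 = 915.
x_1 = 915^2 mod 1105 = 740.
x_2 = 740^2 mod 1105 = 625.
x_3 = 625^2 mod 1105 = 560.

915, 740, 625, 560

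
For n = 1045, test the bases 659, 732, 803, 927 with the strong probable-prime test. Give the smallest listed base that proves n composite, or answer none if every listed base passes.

732

n − 1 = 1044 = 2^2 · 261, so s = 2 and d = 261.
Base 659: x_0 = 659^261 mod 1045 = 1044. x_0 = 1044 ≡ −1, so 659 is not a witness.
Base 732: x_0 = 732^261 mod 1045 = 512. x_0 is neither 1 nor 1044, so continue squaring. x_1 = 512^2 mod 1045 = 894. Reached i = s−1 = 1 without hitting −1: 732 is a Miller–Rabin witness and 1045 is composite.
Base 803: x_0 = 803^261 mod 1045 = 913. x_0 is neither 1 nor 1044, so continue squaring. x_1 = 913^2 mod 1045 = 704. Reached i = s−1 = 1 without hitting −1: 803 is a Miller–Rabin witness and 1045 is composite.
Base 927: x_0 = 927^261 mod 1045 = 322. x_0 is neither 1 nor 1044, so continue squaring. x_1 = 322^2 mod 1045 = 229. Reached i = s−1 = 1 without hitting −1: 927 is a Miller–Rabin witness and 1045 is composite.
The smallest witness among the given bases is 732.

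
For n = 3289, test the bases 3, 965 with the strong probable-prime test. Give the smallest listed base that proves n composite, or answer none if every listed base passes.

n − 1 = 3288 = 2^3 · 411, so s = 3 and d = 411.
Base 3: x_0 = 3^411 mod 3289 = 2588. x_0 is neither 1 nor 3288, so continue squaring. x_1 = 2588^2 mod 3289 = 1340. x_2 = 1340^2 mod 3289 = 3095. Reached i = s−1 = 2 without hitting −1: 3 is a Miller–Rabin witness and 3289 is composite.
Base 965: x_0 = 965^411 mod 3289 = 1977. x_0 is neither 1 nor 3288, so continue squaring. x_1 = 1977^2 mod 3289 = 1197. x_2 = 1197^2 mod 3289 = 2094. Reached i = s−1 = 2 without hitting −1: 965 is a Miller–Rabin witness and 3289 is composite.
The smallest witness among the given bases is 3.

3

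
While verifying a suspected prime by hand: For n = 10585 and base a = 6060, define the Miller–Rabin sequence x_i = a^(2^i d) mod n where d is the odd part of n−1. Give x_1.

4235

n − 1 = 10584 = 2^3 · 1323, so s = 3 and d = 1323.
x_0 = 6060^1323 mod 10585 = 6060.
x_1 = 6060^2 mod 10585 = 4235.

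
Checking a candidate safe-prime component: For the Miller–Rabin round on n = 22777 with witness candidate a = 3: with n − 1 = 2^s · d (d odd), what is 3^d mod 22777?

22776

n − 1 = 22776 = 2^3 · 2847, so s = 3 and d = 2847.
3^2847 mod 22777 = 22776.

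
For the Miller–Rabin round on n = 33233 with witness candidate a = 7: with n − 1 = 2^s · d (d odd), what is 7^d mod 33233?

16582

n − 1 = 33232 = 2^4 · 2077, so s = 4 and d = 2077.
Repeated squaring mod 33233: 7^1 ≡ 7, 7^2 ≡ 49, 7^4 ≡ 2401, 7^8 ≡ 15492, 7^16 ≡ 26571, 7^32 ≡ 16189, 7^64 ≡ 8283, 7^128 ≡ 15177, 7^256 ≡ 3406, 7^512 ≡ 2519, 7^1024 ≡ 31091, 7^2048 ≡ 2010.
2077 = 2048 + 16 + 8 + 4 + 1, so 7^2077 ≡ 2010·26571·15492·2401·7 ≡ 16582 (mod 33233).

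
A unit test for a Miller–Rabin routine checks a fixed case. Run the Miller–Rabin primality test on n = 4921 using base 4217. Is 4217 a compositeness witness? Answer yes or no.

no

n − 1 = 4920 = 2^3 · 615, so s = 3 and d = 615.
x_0 = 4217^615 mod 4921 = 4920.
x_0 = 4920 ≡ −1, so 4217 is not a witness.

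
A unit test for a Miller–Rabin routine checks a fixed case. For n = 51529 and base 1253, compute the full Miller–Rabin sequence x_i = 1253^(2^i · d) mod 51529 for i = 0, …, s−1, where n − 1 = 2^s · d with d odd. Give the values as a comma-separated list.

n − 1 = 51528 = 2^3 · 6441, so s = 3 and d = 6441.
x_0 = 1253^6441 mod 51529 = 26331.
x_1 = 26331^2 mod 51529 = 50395.
x_2 = 50395^2 mod 51529 = 49260.

26331, 50395, 49260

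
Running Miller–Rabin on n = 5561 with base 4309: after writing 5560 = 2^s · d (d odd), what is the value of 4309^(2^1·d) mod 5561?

n − 1 = 5560 = 2^3 · 695, so s = 3 and d = 695.
x_0 = 4309^695 mod 5561 = 1848.
x_1 = 1848^2 mod 5561 = 650.

650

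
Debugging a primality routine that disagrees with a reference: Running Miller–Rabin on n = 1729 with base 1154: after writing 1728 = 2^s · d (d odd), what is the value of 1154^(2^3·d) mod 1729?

1

n − 1 = 1728 = 2^6 · 27, so s = 6 and d = 27.
By repeated squaring, 1154^27 ≡ 1728 (mod 1729).
x_0 = 1728.
x_1 = 1728^2 mod 1729 = 1.
x_2 = 1^2 mod 1729 = 1.
x_3 = 1^2 mod 1729 = 1.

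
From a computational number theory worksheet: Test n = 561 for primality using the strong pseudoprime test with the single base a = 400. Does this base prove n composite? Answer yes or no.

n − 1 = 560 = 2^4 · 35, so s = 4 and d = 35.
x_0 = 400^35 mod 561 = 100.
x_0 is neither 1 nor 560, so continue squaring.
x_1 = 100^2 mod 561 = 463.
x_2 = 463^2 mod 561 = 67.
x_3 = 67^2 mod 561 = 1.
x_3 = 1 but x_2 ≠ ±1, a nontrivial square root of 1 — 400 is a witness and 561 is composite.

yes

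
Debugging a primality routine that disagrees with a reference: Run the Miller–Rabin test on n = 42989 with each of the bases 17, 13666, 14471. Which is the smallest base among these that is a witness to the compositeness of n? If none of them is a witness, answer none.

none

n − 1 = 42988 = 2^2 · 10747, so s = 2 and d = 10747.
Base 17: x_0 = 17^10747 mod 42989 = 42988. x_0 = 42988 ≡ −1, so 17 is not a witness.
Base 13666: x_0 = 13666^10747 mod 42989 = 1. x_0 = 1, so 13666 is not a witness.
Base 14471: x_0 = 14471^10747 mod 42989 = 42988. x_0 = 42988 ≡ −1, so 14471 is not a witness.
No listed base is a witness for 42989.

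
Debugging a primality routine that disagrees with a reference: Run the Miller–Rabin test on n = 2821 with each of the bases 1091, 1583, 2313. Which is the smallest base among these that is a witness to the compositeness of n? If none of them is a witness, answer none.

n − 1 = 2820 = 2^2 · 705, so s = 2 and d = 705.
Base 1091: x_0 = 1091^705 mod 2821 = 2820. x_0 = 2820 ≡ −1, so 1091 is not a witness.
Base 1583: x_0 = 1583^705 mod 2821 = 1520. x_0 is neither 1 nor 2820, so continue squaring. x_1 = 1520^2 mod 2821 = 1. x_1 = 1 but x_0 ≠ ±1, a nontrivial square root of 1 — 1583 is a witness and 2821 is composite.
Base 2313: x_0 = 2313^705 mod 2821 = 2729. x_0 is neither 1 nor 2820, so continue squaring. x_1 = 2729^2 mod 2821 = 1. x_1 = 1 but x_0 ≠ ±1, a nontrivial square root of 1 — 2313 is a witness and 2821 is composite.
The smallest witness among the given bases is 1583.

1583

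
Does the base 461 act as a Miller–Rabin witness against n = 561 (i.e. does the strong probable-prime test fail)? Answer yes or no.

n − 1 = 560 = 2^4 · 35, so s = 4 and d = 35.
x_0 = 461^35 mod 561 = 263.
x_0 is neither 1 nor 560, so continue squaring.
x_1 = 263^2 mod 561 = 166.
x_2 = 166^2 mod 561 = 67.
x_3 = 67^2 mod 561 = 1.
x_3 = 1 but x_2 ≠ ±1, a nontrivial square root of 1 — 461 is a witness and 561 is composite.

yes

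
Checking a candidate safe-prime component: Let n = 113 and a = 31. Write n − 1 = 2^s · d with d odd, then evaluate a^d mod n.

n − 1 = 112 = 2^4 · 7, so s = 4 and d = 7.
Repeated squaring mod 113: 31^1 ≡ 31, 31^2 ≡ 57, 31^4 ≡ 85.
7 = 4 + 2 + 1, so 31^7 ≡ 85·57·31 ≡ 18 (mod 113).

18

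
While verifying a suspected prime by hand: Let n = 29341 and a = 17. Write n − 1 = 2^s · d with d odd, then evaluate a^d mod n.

23230

n − 1 = 29340 = 2^2 · 7335, so s = 2 and d = 7335.
Repeated squaring mod 29341: 17^1 ≡ 17, 17^2 ≡ 289, 17^4 ≡ 24839, 17^8 ≡ 22714, 17^16 ≡ 22993, 17^32 ≡ 11911, 17^64 ≡ 8186, 17^128 ≡ 25093, 17^256 ≡ 789, 17^512 ≡ 6360, 17^1024 ≡ 17702, 17^2048 ≡ 28265, 17^4096 ≡ 13477.
7335 = 4096 + 2048 + 1024 + 128 + 32 + 4 + 2 + 1, so 17^7335 ≡ 13477·28265·17702·25093·11911·24839·289·17 ≡ 23230 (mod 29341).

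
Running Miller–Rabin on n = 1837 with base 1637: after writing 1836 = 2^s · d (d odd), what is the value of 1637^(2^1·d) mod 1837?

1114

n − 1 = 1836 = 2^2 · 459, so s = 2 and d = 459.
Repeated squaring mod 1837: 1637^1 ≡ 1637, 1637^2 ≡ 1423, 1637^4 ≡ 555, 1637^8 ≡ 1246, 1637^16 ≡ 251, 1637^32 ≡ 543, 1637^64 ≡ 929, 1637^128 ≡ 1488, 1637^256 ≡ 559.
459 = 256 + 128 + 64 + 8 + 2 + 1, so 1637^459 ≡ 559·1488·929·1246·1423·1637 ≡ 1215 (mod 1837).
x_0 = 1215.
x_1 = 1215^2 mod 1837 = 1114.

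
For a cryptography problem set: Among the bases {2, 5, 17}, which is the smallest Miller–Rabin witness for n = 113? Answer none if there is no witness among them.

none

n − 1 = 112 = 2^4 · 7, so s = 4 and d = 7.
Base 2: x_0 = 2^7 mod 113 = 15. x_0 is neither 1 nor 112, so continue squaring. x_1 = 15^2 mod 113 = 112. x_1 ≡ −1, so 2 is not a witness.
Base 5: x_0 = 5^7 mod 113 = 42. x_0 is neither 1 nor 112, so continue squaring. x_1 = 42^2 mod 113 = 69. x_2 = 69^2 mod 113 = 15. x_3 = 15^2 mod 113 = 112. x_3 ≡ −1, so 5 is not a witness.
Base 17: x_0 = 17^7 mod 113 = 78. x_0 is neither 1 nor 112, so continue squaring. x_1 = 78^2 mod 113 = 95. x_2 = 95^2 mod 113 = 98. x_3 = 98^2 mod 113 = 112. x_3 ≡ −1, so 17 is not a witness.
No listed base is a witness for 113.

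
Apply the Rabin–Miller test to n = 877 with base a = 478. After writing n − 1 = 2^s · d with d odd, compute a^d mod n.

n − 1 = 876 = 2^2 · 219, so s = 2 and d = 219.
478^219 mod 877 = 726.

726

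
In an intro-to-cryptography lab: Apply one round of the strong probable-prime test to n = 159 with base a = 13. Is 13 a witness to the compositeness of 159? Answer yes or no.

n − 1 = 158 = 2^1 · 79, so s = 1 and d = 79.
x_0 = 13^79 mod 159 = 13.
x_0 ∉ {1, 158} and s = 1, so 13 is a Miller–Rabin witness and 159 is composite.

yes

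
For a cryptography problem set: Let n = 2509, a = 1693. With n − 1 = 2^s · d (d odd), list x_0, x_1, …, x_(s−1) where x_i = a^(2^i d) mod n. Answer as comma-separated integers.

n − 1 = 2508 = 2^2 · 627, so s = 2 and d = 627.
x_0 = 1693^627 mod 2509 = 1197.
x_1 = 1197^2 mod 2509 = 170.

1197, 170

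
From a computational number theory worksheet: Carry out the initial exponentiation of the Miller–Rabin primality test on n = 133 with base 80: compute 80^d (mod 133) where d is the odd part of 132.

n − 1 = 132 = 2^2 · 33, so s = 2 and d = 33.
80^33 mod 133 = 125.

125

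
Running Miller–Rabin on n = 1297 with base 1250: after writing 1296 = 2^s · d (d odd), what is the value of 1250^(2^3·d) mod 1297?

n − 1 = 1296 = 2^4 · 81, so s = 4 and d = 81.
x_0 = 1250^81 mod 1297 = 1081.
x_1 = 1081^2 mod 1297 = 1261.
x_2 = 1261^2 mod 1297 = 1296.
x_3 = 1296^2 mod 1297 = 1.

1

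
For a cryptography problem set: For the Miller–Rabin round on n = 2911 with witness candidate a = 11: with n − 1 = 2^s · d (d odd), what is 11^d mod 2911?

n − 1 = 2910 = 2^1 · 1455, so s = 1 and d = 1455.
By repeated squaring, 11^1455 ≡ 396 (mod 2911).

396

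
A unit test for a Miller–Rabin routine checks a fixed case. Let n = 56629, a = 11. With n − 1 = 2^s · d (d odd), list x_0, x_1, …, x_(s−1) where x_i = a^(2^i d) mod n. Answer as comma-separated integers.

56628, 1

n − 1 = 56628 = 2^2 · 14157, so s = 2 and d = 14157.
x_0 = 11^14157 mod 56629 = 56628.
x_1 = 56628^2 mod 56629 = 1.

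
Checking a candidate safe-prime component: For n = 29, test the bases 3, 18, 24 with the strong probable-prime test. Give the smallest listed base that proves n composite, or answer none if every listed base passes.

none

n − 1 = 28 = 2^2 · 7, so s = 2 and d = 7.
Base 3: x_0 = 3^7 mod 29 = 12. x_0 is neither 1 nor 28, so continue squaring. x_1 = 12^2 mod 29 = 28. x_1 ≡ −1, so 3 is not a witness.
Base 18: x_0 = 18^7 mod 29 = 17. x_0 is neither 1 nor 28, so continue squaring. x_1 = 17^2 mod 29 = 28. x_1 ≡ −1, so 18 is not a witness.
Base 24: x_0 = 24^7 mod 29 = 1. x_0 = 1, so 24 is not a witness.
No listed base is a witness for 29.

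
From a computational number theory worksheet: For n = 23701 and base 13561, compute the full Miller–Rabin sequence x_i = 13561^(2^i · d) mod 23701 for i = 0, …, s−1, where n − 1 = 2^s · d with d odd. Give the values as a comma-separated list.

n − 1 = 23700 = 2^2 · 5925, so s = 2 and d = 5925.
x_0 = 13561^5925 mod 23701 = 23326.
x_1 = 23326^2 mod 23701 = 22120.

23326, 22120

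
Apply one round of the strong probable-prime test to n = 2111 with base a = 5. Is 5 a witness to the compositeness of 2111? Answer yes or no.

n − 1 = 2110 = 2^1 · 1055, so s = 1 and d = 1055.
x_0 = 5^1055 mod 2111 = 1.
x_0 = 1, so 5 is not a witness.

no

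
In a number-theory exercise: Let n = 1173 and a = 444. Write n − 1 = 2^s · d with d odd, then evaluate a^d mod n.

1086

n − 1 = 1172 = 2^2 · 293, so s = 2 and d = 293.
444^293 mod 1173 = 1086.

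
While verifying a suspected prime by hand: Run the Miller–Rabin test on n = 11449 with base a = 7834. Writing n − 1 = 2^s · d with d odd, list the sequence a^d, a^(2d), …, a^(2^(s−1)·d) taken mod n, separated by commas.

n − 1 = 11448 = 2^3 · 1431, so s = 3 and d = 1431.
x_0 = 7834^1431 mod 11449 = 5565.
x_1 = 5565^2 mod 11449 = 11129.
x_2 = 11129^2 mod 11449 = 10808.

5565, 11129, 10808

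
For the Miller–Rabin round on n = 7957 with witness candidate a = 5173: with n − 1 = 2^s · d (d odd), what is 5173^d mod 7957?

n − 1 = 7956 = 2^2 · 1989, so s = 2 and d = 1989.
5173^1989 mod 7957 = 4025.

4025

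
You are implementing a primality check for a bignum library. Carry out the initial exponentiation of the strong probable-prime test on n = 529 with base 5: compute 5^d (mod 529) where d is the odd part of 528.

45

n − 1 = 528 = 2^4 · 33, so s = 4 and d = 33.
By repeated squaring, 5^33 ≡ 45 (mod 529).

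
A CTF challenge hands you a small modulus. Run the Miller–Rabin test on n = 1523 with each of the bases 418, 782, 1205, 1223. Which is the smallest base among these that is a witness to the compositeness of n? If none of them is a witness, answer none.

n − 1 = 1522 = 2^1 · 761, so s = 1 and d = 761.
Base 418: x_0 = 418^761 mod 1523 = 1. x_0 = 1, so 418 is not a witness.
Base 782: x_0 = 782^761 mod 1523 = 1. x_0 = 1, so 782 is not a witness.
Base 1205: x_0 = 1205^761 mod 1523 = 1522. x_0 = 1522 ≡ −1, so 1205 is not a witness.
Base 1223: x_0 = 1223^761 mod 1523 = 1522. x_0 = 1522 ≡ −1, so 1223 is not a witness.
No listed base is a witness for 1523.

none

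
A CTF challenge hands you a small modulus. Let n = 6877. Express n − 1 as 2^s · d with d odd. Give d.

1719

Halving: 6876 → 3438 → 1719; 1719 is odd.
So 6876 = 2^2 · 1719.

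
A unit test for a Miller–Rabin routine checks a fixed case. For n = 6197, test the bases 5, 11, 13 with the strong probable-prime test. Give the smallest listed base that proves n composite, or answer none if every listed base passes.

n − 1 = 6196 = 2^2 · 1549, so s = 2 and d = 1549.
Base 5: x_0 = 5^1549 mod 6197 = 2007. x_0 is neither 1 nor 6196, so continue squaring. x_1 = 2007^2 mod 6197 = 6196. x_1 ≡ −1, so 5 is not a witness.
Base 11: x_0 = 11^1549 mod 6197 = 1. x_0 = 1, so 11 is not a witness.
Base 13: x_0 = 13^1549 mod 6197 = 6196. x_0 = 6196 ≡ −1, so 13 is not a witness.
No listed base is a witness for 6197.

none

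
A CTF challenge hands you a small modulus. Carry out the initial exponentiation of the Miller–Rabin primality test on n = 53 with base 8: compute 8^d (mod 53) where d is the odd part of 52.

n − 1 = 52 = 2^2 · 13, so s = 2 and d = 13.
Repeated squaring mod 53: 8^1 ≡ 8, 8^2 ≡ 11, 8^4 ≡ 15, 8^8 ≡ 13.
13 = 8 + 4 + 1, so 8^13 ≡ 13·15·8 ≡ 23 (mod 53).

23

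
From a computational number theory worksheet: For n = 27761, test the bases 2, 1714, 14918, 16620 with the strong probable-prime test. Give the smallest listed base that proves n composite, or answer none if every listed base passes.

2

n − 1 = 27760 = 2^4 · 1735, so s = 4 and d = 1735.
Base 2: x_0 = 2^1735 mod 27761 = 17230. x_0 is neither 1 nor 27760, so continue squaring. x_1 = 17230^2 mod 27761 = 24527. x_2 = 24527^2 mod 27761 = 20620. x_3 = 20620^2 mod 27761 = 24685. Reached i = s−1 = 3 without hitting −1: 2 is a Miller–Rabin witness and 27761 is composite.
Base 1714: x_0 = 1714^1735 mod 27761 = 261. x_0 is neither 1 nor 27760, so continue squaring. x_1 = 261^2 mod 27761 = 12599. x_2 = 12599^2 mod 27761 = 25164. x_3 = 25164^2 mod 27761 = 26247. Reached i = s−1 = 3 without hitting −1: 1714 is a Miller–Rabin witness and 27761 is composite.
Base 14918: x_0 = 14918^1735 mod 27761 = 14316. x_0 is neither 1 nor 27760, so continue squaring. x_1 = 14316^2 mod 27761 = 16154. x_2 = 16154^2 mod 27761 = 26077. x_3 = 26077^2 mod 27761 = 4234. Reached i = s−1 = 3 without hitting −1: 14918 is a Miller–Rabin witness and 27761 is composite.
Base 16620: x_0 = 16620^1735 mod 27761 = 15949. x_0 is neither 1 nor 27760, so continue squaring. x_1 = 15949^2 mod 27761 = 24319. x_2 = 24319^2 mod 27761 = 21178. x_3 = 21178^2 mod 27761 = 968. Reached i = s−1 = 3 without hitting −1: 16620 is a Miller–Rabin witness and 27761 is composite.
The smallest witness among the given bases is 2.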